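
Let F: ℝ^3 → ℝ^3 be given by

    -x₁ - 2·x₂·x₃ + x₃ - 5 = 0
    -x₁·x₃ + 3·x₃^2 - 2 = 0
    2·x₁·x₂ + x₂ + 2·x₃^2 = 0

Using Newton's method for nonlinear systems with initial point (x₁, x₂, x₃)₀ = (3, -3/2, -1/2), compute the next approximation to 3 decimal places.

(-36.167, -17.778, -3.722)

At (3, -3/2, -1/2): F = (-10.000, 0.250, -10.000).
Jacobian J = [[-1, -2·x₃, -2·x₂ + 1], [-x₃, 0, -x₁ + 6·x₃], [2·x₂, 2·x₁ + 1, 4·x₃]].
At the point, J = [[-1.000, 1.000, 4.000], [0.500, 0.000, -6.000], [-3.000, 7.000, -2.000]] (det J = -9.000).
Solving J·Δ = −F gives Δ = (-39.167, -16.278, -3.222).
Then the next iterate is (x₁, x₂, x₃)₁ = (-36.167, -17.778, -3.722).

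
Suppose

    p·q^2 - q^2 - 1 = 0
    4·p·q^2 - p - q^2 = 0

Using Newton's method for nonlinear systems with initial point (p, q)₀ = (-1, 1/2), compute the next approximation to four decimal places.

(4.6000, 0.4500)

At (-1, 1/2): F = (-1.5000, -0.2500).
Jacobian J = [[q^2, 2·p·q - 2·q], [4·q^2 - 1, 8·p·q - 2·q]].
At the point, J = [[0.2500, -2.0000], [0.0000, -5.0000]] (det J = -1.2500).
Solving J·Δ = −F gives Δ = (5.6000, -0.0500).
Then the next iterate is (p, q)₁ = (4.6000, 0.4500).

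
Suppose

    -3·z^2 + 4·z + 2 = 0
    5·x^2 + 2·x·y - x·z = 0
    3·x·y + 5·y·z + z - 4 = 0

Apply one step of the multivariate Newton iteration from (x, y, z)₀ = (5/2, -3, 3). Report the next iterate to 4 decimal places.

(1.1997, -1.0534, 2.0714)

At (5/2, -3, 3): F = (-13.0000, 8.7500, -68.5000).
Jacobian J = [[0, 0, -6·z + 4], [10·x + 2·y - z, 2·x, -x], [3·y, 3·x + 5·z, 5·y + 1]].
At the point, J = [[0.0000, 0.0000, -14.0000], [16.0000, 5.0000, -2.5000], [-9.0000, 22.5000, -14.0000]] (det J = -5670.0000).
Solving J·Δ = −F gives Δ = (-1.3003, 1.9466, -0.9286).
Then the next iterate is (x, y, z)₁ = (1.1997, -1.0534, 2.0714).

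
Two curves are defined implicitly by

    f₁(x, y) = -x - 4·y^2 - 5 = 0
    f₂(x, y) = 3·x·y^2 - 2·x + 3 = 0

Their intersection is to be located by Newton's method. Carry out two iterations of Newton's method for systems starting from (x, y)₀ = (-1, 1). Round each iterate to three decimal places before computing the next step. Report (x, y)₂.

At (-1, 1): F = (-8.000, 2.000).
Jacobian J = [[-1, -8·y], [3·y^2 - 2, 6·x·y]].
At the point, J = [[-1.000, -8.000], [1.000, -6.000]] (det J = 14.000).
Solving J·Δ = −F gives Δ = (-4.571, -0.429).
Then the next iterate is (x, y)₁ = (-5.571, 0.571).
Round to (-5.571, 0.571) and repeat: F = (-0.73316, 8.69288), J = [[-1.000, -4.568], [-1.02188, -19.08625]].
Δ = (-3.725, 0.655), so (x, y)₂ = (-9.296, 1.226).

(-9.296, 1.226)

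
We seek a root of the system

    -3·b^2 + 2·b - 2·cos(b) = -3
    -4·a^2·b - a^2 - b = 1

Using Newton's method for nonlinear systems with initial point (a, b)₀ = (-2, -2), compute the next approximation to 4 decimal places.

(-1.5707, -1.0011)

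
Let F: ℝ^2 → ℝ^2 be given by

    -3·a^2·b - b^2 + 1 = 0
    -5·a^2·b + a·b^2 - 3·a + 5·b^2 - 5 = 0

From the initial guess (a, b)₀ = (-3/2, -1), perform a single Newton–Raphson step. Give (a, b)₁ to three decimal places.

(-0.835, -0.838)

At (-3/2, -1): F = (6.750, 14.250).
Jacobian J = [[-6·a·b, -3·a^2 - 2·b], [-10·a·b + b^2 - 3, -5·a^2 + 2·a·b + 10·b]].
At the point, J = [[-9.000, -4.750], [-17.000, -18.250]] (det J = 83.500).
Solving J·Δ = −F gives Δ = (0.665, 0.162).
Then the next iterate is (a, b)₁ = (-0.835, -0.838).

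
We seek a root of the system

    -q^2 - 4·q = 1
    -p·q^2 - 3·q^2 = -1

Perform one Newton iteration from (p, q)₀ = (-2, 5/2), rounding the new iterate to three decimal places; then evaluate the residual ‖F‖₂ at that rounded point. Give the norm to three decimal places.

3.696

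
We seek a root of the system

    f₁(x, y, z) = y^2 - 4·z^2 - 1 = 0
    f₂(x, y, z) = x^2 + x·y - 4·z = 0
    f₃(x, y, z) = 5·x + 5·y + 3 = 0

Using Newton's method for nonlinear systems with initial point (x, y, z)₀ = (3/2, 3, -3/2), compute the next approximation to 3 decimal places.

(3.673, -4.273, 2.220)

At (3/2, 3, -3/2): F = (-1.000, 12.750, 25.500).
Jacobian J = [[0, 2·y, -8·z], [2·x + y, x, -4], [5, 5, 0]].
At the point, J = [[0.000, 6.000, 12.000], [6.000, 1.500, -4.000], [5.000, 5.000, 0.000]] (det J = 150.000).
Solving J·Δ = −F gives Δ = (2.173, -7.273, 3.720).
Then the next iterate is (x, y, z)₁ = (3.673, -4.273, 2.220).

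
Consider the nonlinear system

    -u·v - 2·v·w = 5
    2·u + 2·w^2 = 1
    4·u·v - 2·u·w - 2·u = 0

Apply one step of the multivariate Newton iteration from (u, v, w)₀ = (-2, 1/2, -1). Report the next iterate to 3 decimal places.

(3.750, 2.500, 1.125)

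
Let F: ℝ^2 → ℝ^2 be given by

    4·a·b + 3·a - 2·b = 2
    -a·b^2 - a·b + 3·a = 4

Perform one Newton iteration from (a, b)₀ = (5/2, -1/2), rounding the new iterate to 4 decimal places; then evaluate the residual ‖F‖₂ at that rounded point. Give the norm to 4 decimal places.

At (5/2, -1/2): F = (1.5000, 4.1250).
Jacobian J = [[4·b + 3, 4·a - 2], [-b^2 - b + 3, -2·a·b - a]].
At the point, J = [[1.0000, 8.0000], [3.2500, 0.0000]] (det J = -26.0000).
Solving J·Δ = −F gives Δ = (-1.2692, -0.0288).
Then the next iterate is (a, b)₁ = (1.2308, -0.5288).
Re-evaluating at (1.2308, -0.5288): F = (0.146612, -0.000921), so ‖F‖₂ = 0.1466.

0.1466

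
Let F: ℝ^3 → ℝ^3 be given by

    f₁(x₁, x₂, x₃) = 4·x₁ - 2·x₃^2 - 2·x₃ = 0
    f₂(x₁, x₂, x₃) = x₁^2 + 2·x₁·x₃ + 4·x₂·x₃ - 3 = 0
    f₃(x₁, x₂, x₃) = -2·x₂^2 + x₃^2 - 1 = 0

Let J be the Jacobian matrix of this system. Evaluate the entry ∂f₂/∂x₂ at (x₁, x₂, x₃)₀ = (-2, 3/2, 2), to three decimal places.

8.000

∂f₂/∂x₂ = 4·x₃.
At (-2, 3/2, 2) this is 8.000.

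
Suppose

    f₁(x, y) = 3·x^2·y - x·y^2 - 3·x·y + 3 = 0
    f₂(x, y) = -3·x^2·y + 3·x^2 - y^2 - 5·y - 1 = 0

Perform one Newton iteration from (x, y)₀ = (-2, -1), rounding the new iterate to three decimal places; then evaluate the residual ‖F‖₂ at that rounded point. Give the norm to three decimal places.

6.583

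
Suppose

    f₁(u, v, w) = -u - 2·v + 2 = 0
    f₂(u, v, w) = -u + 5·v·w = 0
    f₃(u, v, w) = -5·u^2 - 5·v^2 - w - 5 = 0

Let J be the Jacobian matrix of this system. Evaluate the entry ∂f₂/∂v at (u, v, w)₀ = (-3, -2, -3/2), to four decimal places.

-7.5000

∂f₂/∂v = 5·w.
At (-3, -2, -3/2) this is -7.5000.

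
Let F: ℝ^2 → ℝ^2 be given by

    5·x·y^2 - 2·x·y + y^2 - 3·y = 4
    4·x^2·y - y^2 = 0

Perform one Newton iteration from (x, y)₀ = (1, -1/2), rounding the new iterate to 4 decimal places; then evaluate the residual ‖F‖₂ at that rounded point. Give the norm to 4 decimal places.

At (1, -1/2): F = (0.0000, -2.2500).
Jacobian J = [[5·y^2 - 2·y, 10·x·y - 2·x + 2·y - 3], [8·x·y, 4·x^2 - 2·y]].
At the point, J = [[2.2500, -11.0000], [-4.0000, 5.0000]] (det J = -32.7500).
Solving J·Δ = −F gives Δ = (-0.7557, -0.1546).
Then the next iterate is (x, y)₁ = (0.2443, -0.6546).
Re-evaluating at (0.2443, -0.6546): F = (-0.764447, -0.584774), so ‖F‖₂ = 0.9625.

0.9625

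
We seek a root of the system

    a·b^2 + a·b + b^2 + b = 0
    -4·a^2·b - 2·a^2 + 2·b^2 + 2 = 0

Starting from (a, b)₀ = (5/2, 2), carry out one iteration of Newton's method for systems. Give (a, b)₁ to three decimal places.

(1.773, 1.049)

At (5/2, 2): F = (21.000, -52.500).
Jacobian J = [[b^2 + b, 2·a·b + a + 2·b + 1], [-8·a·b - 4·a, -4·a^2 + 4·b]].
At the point, J = [[6.000, 17.500], [-50.000, -17.000]] (det J = 773.000).
Solving J·Δ = −F gives Δ = (-0.727, -0.951).
Then the next iterate is (a, b)₁ = (1.773, 1.049).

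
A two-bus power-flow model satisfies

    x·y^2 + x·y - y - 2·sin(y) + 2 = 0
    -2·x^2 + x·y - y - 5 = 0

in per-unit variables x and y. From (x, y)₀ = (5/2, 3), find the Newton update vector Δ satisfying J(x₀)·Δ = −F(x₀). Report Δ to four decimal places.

(-1.9226, -0.3055)

At (5/2, 3): F = (28.717760, -13.0000).
Jacobian J = [[y^2 + y, 2·x·y + x - 2·cos(y) - 1], [-4·x + y, x - 1]].
At the point, J = [[12.0000, 18.479985], [-7.0000, 1.5000]] (det J = 147.359895).
Solving J·Δ = −F gives Δ = (-1.9226, -0.3055).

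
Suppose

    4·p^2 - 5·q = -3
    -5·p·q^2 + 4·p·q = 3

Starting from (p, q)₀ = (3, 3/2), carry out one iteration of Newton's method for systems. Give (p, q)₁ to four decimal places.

(1.6150, 1.1522)

At (3, 3/2): F = (31.5000, -18.7500).
Jacobian J = [[8·p, -5], [-5·q^2 + 4·q, -10·p·q + 4·p]].
At the point, J = [[24.0000, -5.0000], [-5.2500, -33.0000]] (det J = -818.2500).
Solving J·Δ = −F gives Δ = (-1.3850, -0.3478).
Then the next iterate is (p, q)₁ = (1.6150, 1.1522).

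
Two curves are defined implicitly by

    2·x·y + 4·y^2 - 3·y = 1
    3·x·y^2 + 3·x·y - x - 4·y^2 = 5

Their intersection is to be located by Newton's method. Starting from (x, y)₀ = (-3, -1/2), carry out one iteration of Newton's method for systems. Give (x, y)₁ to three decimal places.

At (-3, -1/2): F = (4.500, -0.750).
Jacobian J = [[2·y, 2·x + 8·y - 3], [3·y^2 + 3·y - 1, 6·x·y + 3·x - 8·y]].
At the point, J = [[-1.000, -13.000], [-1.750, 4.000]] (det J = -26.750).
Solving J·Δ = −F gives Δ = (0.308, 0.322).
Then the next iterate is (x, y)₁ = (-2.692, -0.178).

(-2.692, -0.178)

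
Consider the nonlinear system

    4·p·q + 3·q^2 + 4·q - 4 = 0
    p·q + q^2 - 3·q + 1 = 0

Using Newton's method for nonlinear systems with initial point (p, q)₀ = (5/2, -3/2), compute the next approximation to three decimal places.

At (5/2, -3/2): F = (-18.250, 4.000).
Jacobian J = [[4·q, 4·p + 6·q + 4], [q, p + 2·q - 3]].
At the point, J = [[-6.000, 5.000], [-1.500, -3.500]] (det J = 28.500).
Solving J·Δ = −F gives Δ = (-1.539, 1.803).
Then the next iterate is (p, q)₁ = (0.961, 0.303).

(0.961, 0.303)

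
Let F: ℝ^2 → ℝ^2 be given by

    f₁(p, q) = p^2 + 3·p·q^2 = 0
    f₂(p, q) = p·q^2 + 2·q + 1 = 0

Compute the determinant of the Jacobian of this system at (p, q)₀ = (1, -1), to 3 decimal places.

6.000

J = [[2·p + 3·q^2, 6·p·q], [q^2, 2·p·q + 2]].
At the point, J = [[5.000, -6.000], [1.000, 0.000]].
det J = 6.000.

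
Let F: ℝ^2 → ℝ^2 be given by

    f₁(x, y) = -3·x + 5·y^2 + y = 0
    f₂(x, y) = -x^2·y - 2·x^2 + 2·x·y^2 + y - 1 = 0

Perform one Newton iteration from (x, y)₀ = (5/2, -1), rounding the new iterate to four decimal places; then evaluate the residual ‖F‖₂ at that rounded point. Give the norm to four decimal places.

At (5/2, -1): F = (-3.5000, -3.2500).
Jacobian J = [[-3, 10·y + 1], [-2·x·y - 4·x + 2·y^2, -x^2 + 4·x·y + 1]].
At the point, J = [[-3.0000, -9.0000], [-3.0000, -15.2500]] (det J = 18.7500).
Solving J·Δ = −F gives Δ = (-1.2867, 0.0400).
Then the next iterate is (x, y)₁ = (1.2133, -0.9600).
Re-evaluating at (1.2133, -0.9600): F = (0.0081, -1.254626), so ‖F‖₂ = 1.2547.

1.2547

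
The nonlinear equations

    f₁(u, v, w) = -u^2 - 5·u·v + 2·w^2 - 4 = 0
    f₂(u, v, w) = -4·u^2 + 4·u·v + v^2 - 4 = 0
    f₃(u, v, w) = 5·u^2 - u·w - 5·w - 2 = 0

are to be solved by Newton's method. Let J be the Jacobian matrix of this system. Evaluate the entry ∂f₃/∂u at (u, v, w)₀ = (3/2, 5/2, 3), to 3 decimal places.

∂f₃/∂u = 10·u - w.
At (3/2, 5/2, 3) this is 12.000.

12.000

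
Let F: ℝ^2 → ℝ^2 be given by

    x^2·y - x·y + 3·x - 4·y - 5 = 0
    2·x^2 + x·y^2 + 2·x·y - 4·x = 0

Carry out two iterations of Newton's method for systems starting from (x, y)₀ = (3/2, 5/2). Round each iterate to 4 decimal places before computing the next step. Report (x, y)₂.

At (3/2, 5/2): F = (-8.6250, 15.3750).
Jacobian J = [[2·x·y - y + 3, x^2 - x - 4], [4·x + y^2 + 2·y - 4, 2·x·y + 2·x]].
At the point, J = [[8.0000, -3.2500], [13.2500, 10.5000]] (det J = 127.0625).
Solving J·Δ = −F gives Δ = (0.3195, -1.8674).
Then the next iterate is (x, y)₁ = (1.8195, 0.6326).
Round to (1.8195, 0.6326) and repeat: F = (-1.128643, 2.373324), J = [[4.669431, -2.508920], [4.943383, 5.941031]].
Δ = (0.0187, -0.4150), so (x, y)₂ = (1.8382, 0.2176).

(1.8382, 0.2176)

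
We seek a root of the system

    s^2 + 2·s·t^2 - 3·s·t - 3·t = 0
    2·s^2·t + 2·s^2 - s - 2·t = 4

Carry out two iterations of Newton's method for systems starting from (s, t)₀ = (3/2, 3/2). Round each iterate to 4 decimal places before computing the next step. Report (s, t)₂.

(1.1218, 2.4234)

At (3/2, 3/2): F = (-2.2500, 2.7500).
Jacobian J = [[2·s + 2·t^2 - 3·t, 4·s·t - 3·s - 3], [4·s·t + 4·s - 1, 2·s^2 - 2]].
At the point, J = [[3.0000, 1.5000], [14.0000, 2.5000]] (det J = -13.5000).
Solving J·Δ = −F gives Δ = (-0.7222, 2.9444).
Then the next iterate is (s, t)₁ = (0.7778, 4.4444).
Round to (0.7778, 4.4444) and repeat: F = (7.628497, -7.079172), J = [[27.727783, 8.494017], [15.938617, -0.790054]].
Δ = (0.3440, -2.0210), so (s, t)₂ = (1.1218, 2.4234).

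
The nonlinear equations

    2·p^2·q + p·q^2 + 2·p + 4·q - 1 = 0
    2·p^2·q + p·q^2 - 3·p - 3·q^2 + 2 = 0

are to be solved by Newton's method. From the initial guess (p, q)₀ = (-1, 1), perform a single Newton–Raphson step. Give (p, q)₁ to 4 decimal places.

(-0.2000, 0.7000)

At (-1, 1): F = (2.0000, 3.0000).
Jacobian J = [[4·p·q + q^2 + 2, 2·p^2 + 2·p·q + 4], [4·p·q + q^2 - 3, 2·p^2 + 2·p·q - 6·q]].
At the point, J = [[-1.0000, 4.0000], [-6.0000, -6.0000]] (det J = 30.0000).
Solving J·Δ = −F gives Δ = (0.8000, -0.3000).
Then the next iterate is (p, q)₁ = (-0.2000, 0.7000).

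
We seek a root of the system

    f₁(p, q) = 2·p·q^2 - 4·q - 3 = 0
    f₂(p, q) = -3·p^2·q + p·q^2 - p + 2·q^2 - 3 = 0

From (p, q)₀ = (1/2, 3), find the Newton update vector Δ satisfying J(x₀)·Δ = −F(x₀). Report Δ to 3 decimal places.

At (1/2, 3): F = (-6.000, 16.750).
Jacobian J = [[2·q^2, 4·p·q - 4], [-6·p·q + q^2 - 1, -3·p^2 + 2·p·q + 4·q]].
At the point, J = [[18.000, 2.000], [-1.000, 14.250]] (det J = 258.500).
Solving J·Δ = −F gives Δ = (0.460, -1.143).

(0.460, -1.143)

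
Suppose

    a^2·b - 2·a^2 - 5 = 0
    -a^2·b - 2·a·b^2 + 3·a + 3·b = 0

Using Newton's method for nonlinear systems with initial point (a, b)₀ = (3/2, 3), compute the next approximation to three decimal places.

(-39.833, 59.333)

At (3/2, 3): F = (-2.750, -20.250).
Jacobian J = [[2·a·b - 4·a, a^2], [-2·a·b - 2·b^2 + 3, -a^2 - 4·a·b + 3]].
At the point, J = [[3.000, 2.250], [-24.000, -17.250]] (det J = 2.250).
Solving J·Δ = −F gives Δ = (-41.333, 56.333).
Then the next iterate is (a, b)₁ = (-39.833, 59.333).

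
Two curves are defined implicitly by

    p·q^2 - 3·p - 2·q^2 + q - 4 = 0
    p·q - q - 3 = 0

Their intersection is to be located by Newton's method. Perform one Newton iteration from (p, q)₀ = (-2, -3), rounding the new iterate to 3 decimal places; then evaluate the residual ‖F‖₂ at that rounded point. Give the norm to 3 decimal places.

At (-2, -3): F = (-37.000, 6.000).
Jacobian J = [[q^2 - 3, 2·p·q - 4·q + 1], [q, p - 1]].
At the point, J = [[6.000, 25.000], [-3.000, -3.000]] (det J = 57.000).
Solving J·Δ = −F gives Δ = (0.684, 1.316).
Then the next iterate is (p, q)₁ = (-1.316, -1.684).
Re-evaluating at (-1.316, -1.684): F = (-11.13970, 0.90014), so ‖F‖₂ = 11.176.

11.176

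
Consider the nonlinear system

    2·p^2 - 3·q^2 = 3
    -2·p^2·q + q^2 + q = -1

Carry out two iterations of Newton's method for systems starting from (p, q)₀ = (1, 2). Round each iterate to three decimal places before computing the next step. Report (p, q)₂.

(1.110, 0.346)

At (1, 2): F = (-13.000, 3.000).
Jacobian J = [[4·p, -6·q], [-4·p·q, -2·p^2 + 2·q + 1]].
At the point, J = [[4.000, -12.000], [-8.000, 3.000]] (det J = -84.000).
Solving J·Δ = −F gives Δ = (-0.036, -1.095).
Then the next iterate is (p, q)₁ = (0.964, 0.905).
Round to (0.964, 0.905) and repeat: F = (-3.59848, 1.04200), J = [[3.856, -5.430], [-3.48968, 0.95141]].
Δ = (0.146, -0.559), so (p, q)₂ = (1.110, 0.346).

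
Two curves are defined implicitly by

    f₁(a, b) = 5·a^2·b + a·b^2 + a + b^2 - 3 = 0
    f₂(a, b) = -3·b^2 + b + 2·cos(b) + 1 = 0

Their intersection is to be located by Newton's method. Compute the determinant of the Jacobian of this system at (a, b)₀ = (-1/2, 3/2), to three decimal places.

J = [[10·a·b + b^2 + 1, 5·a^2 + 2·a·b + 2·b], [0, -6·b - 2·sin(b) + 1]].
At the point, J = [[-4.250, 2.750], [0.000, -9.99499]].
det J = 42.479.

42.479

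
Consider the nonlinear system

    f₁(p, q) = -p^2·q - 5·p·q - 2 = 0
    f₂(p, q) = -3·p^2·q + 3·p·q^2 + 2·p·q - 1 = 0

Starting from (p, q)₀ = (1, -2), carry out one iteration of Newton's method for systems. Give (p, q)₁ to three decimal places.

(0.161, -2.290)

At (1, -2): F = (10.000, 13.000).
Jacobian J = [[-2·p·q - 5·q, -p^2 - 5·p], [-6·p·q + 3·q^2 + 2·q, -3·p^2 + 6·p·q + 2·p]].
At the point, J = [[14.000, -6.000], [20.000, -13.000]] (det J = -62.000).
Solving J·Δ = −F gives Δ = (-0.839, -0.290).
Then the next iterate is (p, q)₁ = (0.161, -2.290).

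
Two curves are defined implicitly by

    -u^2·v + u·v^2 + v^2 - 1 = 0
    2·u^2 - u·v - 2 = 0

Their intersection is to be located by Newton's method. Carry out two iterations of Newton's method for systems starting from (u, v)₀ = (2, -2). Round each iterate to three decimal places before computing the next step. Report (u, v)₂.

At (2, -2): F = (19.000, 10.000).
Jacobian J = [[-2·u·v + v^2, -u^2 + 2·u·v + 2·v], [4·u - v, -u]].
At the point, J = [[12.000, -16.000], [10.000, -2.000]] (det J = 136.000).
Solving J·Δ = −F gives Δ = (-0.897, 0.515).
Then the next iterate is (u, v)₁ = (1.103, -1.485).
Round to (1.103, -1.485) and repeat: F = (5.44425, 2.07117), J = [[5.48114, -7.46252], [5.897, -1.103]].
Δ = (-0.249, 0.547), so (u, v)₂ = (0.854, -0.938).

(0.854, -0.938)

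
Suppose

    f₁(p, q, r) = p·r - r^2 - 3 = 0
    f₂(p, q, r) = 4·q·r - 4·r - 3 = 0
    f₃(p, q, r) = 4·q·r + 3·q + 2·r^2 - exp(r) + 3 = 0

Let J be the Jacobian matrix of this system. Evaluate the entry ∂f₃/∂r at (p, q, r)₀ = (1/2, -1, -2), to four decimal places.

-12.1353

∂f₃/∂r = 4·q + 4·r - exp(r).
At (1/2, -1, -2) this is -12.1353.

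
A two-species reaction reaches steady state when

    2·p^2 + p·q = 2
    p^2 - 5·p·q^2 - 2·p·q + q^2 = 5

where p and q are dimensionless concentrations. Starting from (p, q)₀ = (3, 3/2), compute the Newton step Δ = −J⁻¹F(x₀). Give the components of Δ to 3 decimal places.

(-1.403, -0.519)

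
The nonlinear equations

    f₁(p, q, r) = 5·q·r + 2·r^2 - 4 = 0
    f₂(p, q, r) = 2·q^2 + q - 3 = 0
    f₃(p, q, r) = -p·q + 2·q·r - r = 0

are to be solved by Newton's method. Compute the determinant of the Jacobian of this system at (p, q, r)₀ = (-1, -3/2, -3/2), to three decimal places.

J = [[0, 5·r, 5·q + 4·r], [0, 4·q + 1, 0], [-q, -p + 2·r, 2·q - 1]].
At the point, J = [[0.000, -7.500, -13.500], [0.000, -5.000, 0.000], [1.500, -2.000, -4.000]].
det J = -101.250.

-101.250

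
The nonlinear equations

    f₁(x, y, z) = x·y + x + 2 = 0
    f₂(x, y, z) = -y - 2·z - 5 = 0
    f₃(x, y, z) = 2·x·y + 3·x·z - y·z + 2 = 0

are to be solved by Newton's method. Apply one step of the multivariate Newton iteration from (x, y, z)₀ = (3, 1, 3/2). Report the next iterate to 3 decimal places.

(5.811, -3.541, -0.730)

At (3, 1, 3/2): F = (8.000, -9.000, 20.000).
Jacobian J = [[y + 1, x, 0], [0, -1, -2], [2·y + 3·z, 2·x - z, 3·x - y]].
At the point, J = [[2.000, 3.000, 0.000], [0.000, -1.000, -2.000], [6.500, 4.500, 8.000]] (det J = -37.000).
Solving J·Δ = −F gives Δ = (2.811, -4.541, -2.230).
Then the next iterate is (x, y, z)₁ = (5.811, -3.541, -0.730).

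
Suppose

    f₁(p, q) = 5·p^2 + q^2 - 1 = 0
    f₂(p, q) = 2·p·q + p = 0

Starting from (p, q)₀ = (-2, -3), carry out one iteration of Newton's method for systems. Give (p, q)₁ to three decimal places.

At (-2, -3): F = (28.000, 10.000).
Jacobian J = [[10·p, 2·q], [2·q + 1, 2·p]].
At the point, J = [[-20.000, -6.000], [-5.000, -4.000]] (det J = 50.000).
Solving J·Δ = −F gives Δ = (1.040, 1.200).
Then the next iterate is (p, q)₁ = (-0.960, -1.800).

(-0.960, -1.800)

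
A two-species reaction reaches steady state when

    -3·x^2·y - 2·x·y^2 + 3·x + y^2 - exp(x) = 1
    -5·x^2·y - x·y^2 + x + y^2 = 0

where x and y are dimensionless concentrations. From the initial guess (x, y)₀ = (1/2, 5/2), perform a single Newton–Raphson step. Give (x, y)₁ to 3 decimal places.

At (1/2, 5/2): F = (-3.02372, 0.500).
Jacobian J = [[-6·x·y - 2·y^2 - exp(x) + 3, -3·x^2 - 4·x·y + 2·y], [-10·x·y - y^2 + 1, -5·x^2 - 2·x·y + 2·y]].
At the point, J = [[-18.64872, -0.750], [-17.750, 1.250]] (det J = -36.62340).
Solving J·Δ = −F gives Δ = (-0.093, -1.720).
Then the next iterate is (x, y)₁ = (0.407, 0.780).

(0.407, 0.780)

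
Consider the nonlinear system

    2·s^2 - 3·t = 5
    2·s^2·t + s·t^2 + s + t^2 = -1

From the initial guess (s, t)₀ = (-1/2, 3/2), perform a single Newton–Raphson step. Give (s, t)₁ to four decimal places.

(-3.8462, 0.7308)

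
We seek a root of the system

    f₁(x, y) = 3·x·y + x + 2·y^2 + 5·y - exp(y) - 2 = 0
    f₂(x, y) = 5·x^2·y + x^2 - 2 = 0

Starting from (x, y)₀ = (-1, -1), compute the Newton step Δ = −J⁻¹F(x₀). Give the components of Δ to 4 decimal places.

(3.4716, -4.3546)

At (-1, -1): F = (-3.367879, -6.0000).
Jacobian J = [[3·y + 1, 3·x + 4·y - exp(y) + 5], [10·x·y + 2·x, 5·x^2]].
At the point, J = [[-2.0000, -2.367879], [8.0000, 5.0000]] (det J = 8.943036).
Solving J·Δ = −F gives Δ = (3.4716, -4.3546).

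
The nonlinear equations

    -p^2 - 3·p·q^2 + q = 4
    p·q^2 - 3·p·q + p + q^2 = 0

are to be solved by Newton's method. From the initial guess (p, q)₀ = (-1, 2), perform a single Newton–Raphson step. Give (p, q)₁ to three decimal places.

At (-1, 2): F = (9.000, 5.000).
Jacobian J = [[-2·p - 3·q^2, -6·p·q + 1], [q^2 - 3·q + 1, 2·p·q - 3·p + 2·q]].
At the point, J = [[-10.000, 13.000], [-1.000, 3.000]] (det J = -17.000).
Solving J·Δ = −F gives Δ = (-2.235, -2.412).
Then the next iterate is (p, q)₁ = (-3.235, -0.412).

(-3.235, -0.412)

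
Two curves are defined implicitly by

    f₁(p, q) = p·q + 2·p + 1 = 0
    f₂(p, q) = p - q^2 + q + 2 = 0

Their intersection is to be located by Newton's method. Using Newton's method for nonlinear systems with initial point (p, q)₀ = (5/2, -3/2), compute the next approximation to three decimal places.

(16.750, -5.250)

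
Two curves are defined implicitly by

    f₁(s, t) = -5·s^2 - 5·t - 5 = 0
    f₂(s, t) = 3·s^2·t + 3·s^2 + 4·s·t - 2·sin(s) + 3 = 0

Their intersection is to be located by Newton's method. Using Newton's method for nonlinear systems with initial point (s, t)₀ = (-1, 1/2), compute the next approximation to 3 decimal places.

(-0.039, -0.079)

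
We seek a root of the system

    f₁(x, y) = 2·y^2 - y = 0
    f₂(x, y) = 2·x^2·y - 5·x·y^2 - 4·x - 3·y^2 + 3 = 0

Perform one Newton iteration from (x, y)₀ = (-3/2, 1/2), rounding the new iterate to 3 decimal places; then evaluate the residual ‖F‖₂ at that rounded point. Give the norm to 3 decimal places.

2.250

At (-3/2, 1/2): F = (0.000, 12.375).
Jacobian J = [[0, 4·y - 1], [4·x·y - 5·y^2 - 4, 2·x^2 - 10·x·y - 6·y]].
At the point, J = [[0.000, 1.000], [-8.250, 9.000]] (det J = 8.250).
Solving J·Δ = −F gives Δ = (1.500, 0.000).
Then the next iterate is (x, y)₁ = (0.000, 0.500).
Re-evaluating at (0.000, 0.500): F = (0.000, 2.250), so ‖F‖₂ = 2.250.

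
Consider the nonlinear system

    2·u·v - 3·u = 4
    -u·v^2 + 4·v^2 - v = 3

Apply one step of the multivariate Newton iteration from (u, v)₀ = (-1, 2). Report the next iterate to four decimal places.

(4.9091, 2.4545)

At (-1, 2): F = (-5.0000, 15.0000).
Jacobian J = [[2·v - 3, 2·u], [-v^2, -2·u·v + 8·v - 1]].
At the point, J = [[1.0000, -2.0000], [-4.0000, 19.0000]] (det J = 11.0000).
Solving J·Δ = −F gives Δ = (5.9091, 0.4545).
Then the next iterate is (u, v)₁ = (4.9091, 2.4545).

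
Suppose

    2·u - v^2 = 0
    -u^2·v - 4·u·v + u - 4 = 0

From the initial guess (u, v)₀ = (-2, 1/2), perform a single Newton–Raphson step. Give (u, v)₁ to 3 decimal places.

(0.333, 0.917)

At (-2, 1/2): F = (-4.250, -4.000).
Jacobian J = [[2, -2·v], [-2·u·v - 4·v + 1, -u^2 - 4·u]].
At the point, J = [[2.000, -1.000], [1.000, 4.000]] (det J = 9.000).
Solving J·Δ = −F gives Δ = (2.333, 0.417).
Then the next iterate is (u, v)₁ = (0.333, 0.917).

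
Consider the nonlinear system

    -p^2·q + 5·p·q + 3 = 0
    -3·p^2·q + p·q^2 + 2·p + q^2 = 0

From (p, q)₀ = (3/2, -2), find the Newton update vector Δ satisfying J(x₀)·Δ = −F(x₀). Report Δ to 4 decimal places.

At (3/2, -2): F = (-7.5000, 26.5000).
Jacobian J = [[-2·p·q + 5·q, -p^2 + 5·p], [-6·p·q + q^2 + 2, -3·p^2 + 2·p·q + 2·q]].
At the point, J = [[-4.0000, 5.2500], [24.0000, -16.7500]] (det J = -59.0000).
Solving J·Δ = −F gives Δ = (-0.2288, 1.2542).

(-0.2288, 1.2542)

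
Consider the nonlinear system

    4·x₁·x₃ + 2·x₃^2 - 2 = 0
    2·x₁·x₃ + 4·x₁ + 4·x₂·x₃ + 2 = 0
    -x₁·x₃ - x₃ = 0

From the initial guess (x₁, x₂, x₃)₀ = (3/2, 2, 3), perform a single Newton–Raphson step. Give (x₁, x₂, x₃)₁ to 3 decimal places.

(-0.583, 0.778, 2.500)

At (3/2, 2, 3): F = (34.000, 41.000, -7.500).
Jacobian J = [[4·x₃, 0, 4·x₁ + 4·x₃], [2·x₃ + 4, 4·x₃, 2·x₁ + 4·x₂], [-x₃, 0, -x₁ - 1]].
At the point, J = [[12.000, 0.000, 18.000], [10.000, 12.000, 11.000], [-3.000, 0.000, -2.500]] (det J = 288.000).
Solving J·Δ = −F gives Δ = (-2.083, -1.222, -0.500).
Then the next iterate is (x₁, x₂, x₃)₁ = (-0.583, 0.778, 2.500).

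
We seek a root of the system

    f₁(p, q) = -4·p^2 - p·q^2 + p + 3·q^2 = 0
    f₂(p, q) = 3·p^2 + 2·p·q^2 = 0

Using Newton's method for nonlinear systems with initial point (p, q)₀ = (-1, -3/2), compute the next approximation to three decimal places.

At (-1, -3/2): F = (4.000, -1.500).
Jacobian J = [[-8·p - q^2 + 1, -2·p·q + 6·q], [6·p + 2·q^2, 4·p·q]].
At the point, J = [[6.750, -12.000], [-1.500, 6.000]] (det J = 22.500).
Solving J·Δ = −F gives Δ = (-0.267, 0.183).
Then the next iterate is (p, q)₁ = (-1.267, -1.317).

(-1.267, -1.317)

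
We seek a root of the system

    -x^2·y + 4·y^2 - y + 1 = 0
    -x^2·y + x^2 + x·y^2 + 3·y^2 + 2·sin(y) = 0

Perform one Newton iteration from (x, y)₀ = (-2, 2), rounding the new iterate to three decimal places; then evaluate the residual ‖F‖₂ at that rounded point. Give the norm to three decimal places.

At (-2, 2): F = (7.000, 1.81859).
Jacobian J = [[-2·x·y, -x^2 + 8·y - 1], [-2·x·y + 2·x + y^2, -x^2 + 2·x·y + 6·y + 2·cos(y)]].
At the point, J = [[8.000, 11.000], [8.000, -0.83229]] (det J = -94.65835).
Solving J·Δ = −F gives Δ = (-0.273, -0.438).
Then the next iterate is (x, y)₁ = (-2.273, 1.562).
Re-evaluating at (-2.273, 1.562): F = (1.12726, 0.87010), so ‖F‖₂ = 1.424.

1.424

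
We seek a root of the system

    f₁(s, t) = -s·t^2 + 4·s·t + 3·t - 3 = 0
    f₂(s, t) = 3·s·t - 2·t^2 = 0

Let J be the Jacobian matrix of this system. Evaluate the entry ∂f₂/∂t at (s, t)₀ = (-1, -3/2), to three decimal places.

∂f₂/∂t = 3·s - 4·t.
At (-1, -3/2) this is 3.000.

3.000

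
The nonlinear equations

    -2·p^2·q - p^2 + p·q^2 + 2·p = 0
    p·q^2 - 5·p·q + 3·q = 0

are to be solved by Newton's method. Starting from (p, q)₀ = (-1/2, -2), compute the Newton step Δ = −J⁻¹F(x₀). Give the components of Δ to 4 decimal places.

At (-1/2, -2): F = (-2.2500, -13.0000).
Jacobian J = [[-4·p·q - 2·p + q^2 + 2, -2·p^2 + 2·p·q], [q^2 - 5·q, 2·p·q - 5·p + 3]].
At the point, J = [[3.0000, 1.5000], [14.0000, 7.5000]] (det J = 1.5000).
Solving J·Δ = −F gives Δ = (-1.7500, 5.0000).

(-1.7500, 5.0000)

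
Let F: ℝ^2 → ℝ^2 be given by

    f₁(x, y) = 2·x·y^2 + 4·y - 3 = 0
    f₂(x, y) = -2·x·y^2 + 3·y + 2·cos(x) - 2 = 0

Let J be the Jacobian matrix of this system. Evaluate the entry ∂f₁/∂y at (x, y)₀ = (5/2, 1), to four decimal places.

∂f₁/∂y = 4·x·y + 4.
At (5/2, 1) this is 14.0000.

14.0000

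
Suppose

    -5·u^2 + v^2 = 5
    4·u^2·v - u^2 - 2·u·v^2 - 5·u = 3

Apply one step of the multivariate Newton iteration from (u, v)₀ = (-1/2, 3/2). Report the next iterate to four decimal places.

(-0.1063, 2.1772)

At (-1/2, 3/2): F = (-4.0000, 3.0000).
Jacobian J = [[-10·u, 2·v], [8·u·v - 2·u - 2·v^2 - 5, 4·u^2 - 4·u·v]].
At the point, J = [[5.0000, 3.0000], [-14.5000, 4.0000]] (det J = 63.5000).
Solving J·Δ = −F gives Δ = (0.3937, 0.6772).
Then the next iterate is (u, v)₁ = (-0.1063, 2.1772).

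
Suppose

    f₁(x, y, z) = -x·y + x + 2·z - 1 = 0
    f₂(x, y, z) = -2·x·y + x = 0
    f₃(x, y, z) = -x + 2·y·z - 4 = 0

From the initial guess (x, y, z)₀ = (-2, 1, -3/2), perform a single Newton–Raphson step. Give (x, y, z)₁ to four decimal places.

At (-2, 1, -3/2): F = (-4.0000, 2.0000, -5.0000).
Jacobian J = [[-y + 1, -x, 2], [-2·y + 1, -2·x, 0], [-1, 2·z, 2·y]].
At the point, J = [[0.0000, 2.0000, 2.0000], [-1.0000, 4.0000, 0.0000], [-1.0000, -3.0000, 2.0000]] (det J = 18.0000).
Solving J·Δ = −F gives Δ = (0.6667, -0.3333, 2.3333).
Then the next iterate is (x, y, z)₁ = (-1.3333, 0.6667, 0.8333).

(-1.3333, 0.6667, 0.8333)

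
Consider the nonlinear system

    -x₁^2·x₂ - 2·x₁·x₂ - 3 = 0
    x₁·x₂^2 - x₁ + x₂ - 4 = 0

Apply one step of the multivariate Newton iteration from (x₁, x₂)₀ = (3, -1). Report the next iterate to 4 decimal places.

(-0.3750, -2.0000)

At (3, -1): F = (12.0000, -5.0000).
Jacobian J = [[-2·x₁·x₂ - 2·x₂, -x₁^2 - 2·x₁], [x₂^2 - 1, 2·x₁·x₂ + 1]].
At the point, J = [[8.0000, -15.0000], [0.0000, -5.0000]] (det J = -40.0000).
Solving J·Δ = −F gives Δ = (-3.3750, -1.0000).
Then the next iterate is (x₁, x₂)₁ = (-0.3750, -2.0000).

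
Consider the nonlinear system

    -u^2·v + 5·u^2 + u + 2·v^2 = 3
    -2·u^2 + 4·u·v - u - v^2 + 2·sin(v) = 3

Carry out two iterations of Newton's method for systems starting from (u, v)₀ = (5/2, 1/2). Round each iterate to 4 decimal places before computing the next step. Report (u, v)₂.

At (5/2, 1/2): F = (28.1250, -12.291149).
Jacobian J = [[-2·u·v + 10·u + 1, -u^2 + 4·v], [-4·u + 4·v - 1, 4·u - 2·v + 2·cos(v)]].
At the point, J = [[23.5000, -4.2500], [-9.0000, 10.755165]] (det J = 214.496380).
Solving J·Δ = −F gives Δ = (-1.1667, 0.1665).
Then the next iterate is (u, v)₁ = (1.3333, 0.6665).
Round to (1.3333, 0.6665) and repeat: F = (6.925359, -3.541845), J = [[12.555711, 0.888311], [-3.6672, 5.572181]].
Δ = (-0.5700, 0.2605), so (u, v)₂ = (0.7633, 0.9270).

(0.7633, 0.9270)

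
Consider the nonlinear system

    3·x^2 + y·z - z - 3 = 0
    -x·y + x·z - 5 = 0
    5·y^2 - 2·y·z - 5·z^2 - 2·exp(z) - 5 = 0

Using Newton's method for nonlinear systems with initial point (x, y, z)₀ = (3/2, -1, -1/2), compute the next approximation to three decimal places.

(2.483, 2.435, 5.441)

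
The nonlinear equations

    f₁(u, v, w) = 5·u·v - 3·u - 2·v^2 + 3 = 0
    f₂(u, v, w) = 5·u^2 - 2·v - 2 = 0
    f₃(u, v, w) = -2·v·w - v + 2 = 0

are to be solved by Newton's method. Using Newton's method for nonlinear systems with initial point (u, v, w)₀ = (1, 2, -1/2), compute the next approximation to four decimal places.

At (1, 2, -1/2): F = (2.0000, -1.0000, 2.0000).
Jacobian J = [[5·v - 3, 5·u - 4·v, 0], [10·u, -2, 0], [0, -2·w - 1, -2·v]].
At the point, J = [[7.0000, -3.0000, 0.0000], [10.0000, -2.0000, 0.0000], [0.0000, 0.0000, -4.0000]] (det J = -64.0000).
Solving J·Δ = −F gives Δ = (0.4375, 1.6875, 0.5000).
Then the next iterate is (u, v, w)₁ = (1.4375, 3.6875, 0.0000).

(1.4375, 3.6875, 0.0000)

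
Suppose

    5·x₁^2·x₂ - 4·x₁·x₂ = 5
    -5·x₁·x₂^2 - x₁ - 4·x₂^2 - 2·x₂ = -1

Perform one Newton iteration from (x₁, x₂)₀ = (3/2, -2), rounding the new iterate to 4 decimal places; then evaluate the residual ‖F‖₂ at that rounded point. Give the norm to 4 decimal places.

At (3/2, -2): F = (-15.5000, -42.5000).
Jacobian J = [[10·x₁·x₂ - 4·x₂, 5·x₁^2 - 4·x₁], [-5·x₂^2 - 1, -10·x₁·x₂ - 8·x₂ - 2]].
At the point, J = [[-22.0000, 5.2500], [-21.0000, 44.0000]] (det J = -857.7500).
Solving J·Δ = −F gives Δ = (-0.5350, 0.7106).
Then the next iterate is (x₁, x₂)₁ = (0.9650, -1.2894).
Re-evaluating at (0.9650, -1.2894): F = (-6.026524, -12.058225), so ‖F‖₂ = 13.4803.

13.4803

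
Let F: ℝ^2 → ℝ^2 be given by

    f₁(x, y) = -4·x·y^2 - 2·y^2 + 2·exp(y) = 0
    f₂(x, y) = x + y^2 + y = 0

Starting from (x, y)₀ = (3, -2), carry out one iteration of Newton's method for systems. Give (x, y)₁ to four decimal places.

At (3, -2): F = (-55.729329, 5.0000).
Jacobian J = [[-4·y^2, -8·x·y - 4·y + 2·exp(y)], [1, 2·y + 1]].
At the point, J = [[-16.0000, 56.270671], [1.0000, -3.0000]] (det J = -8.270671).
Solving J·Δ = −F gives Δ = (-13.8036, -2.9345).
Then the next iterate is (x, y)₁ = (-10.8036, -4.9345).

(-10.8036, -4.9345)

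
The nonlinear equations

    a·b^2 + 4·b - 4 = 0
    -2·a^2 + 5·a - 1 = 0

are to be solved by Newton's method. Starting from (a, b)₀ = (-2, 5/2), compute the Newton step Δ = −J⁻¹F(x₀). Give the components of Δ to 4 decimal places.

(1.4615, 0.4391)

At (-2, 5/2): F = (-6.5000, -19.0000).
Jacobian J = [[b^2, 2·a·b + 4], [-4·a + 5, 0]].
At the point, J = [[6.2500, -6.0000], [13.0000, 0.0000]] (det J = 78.0000).
Solving J·Δ = −F gives Δ = (1.4615, 0.4391).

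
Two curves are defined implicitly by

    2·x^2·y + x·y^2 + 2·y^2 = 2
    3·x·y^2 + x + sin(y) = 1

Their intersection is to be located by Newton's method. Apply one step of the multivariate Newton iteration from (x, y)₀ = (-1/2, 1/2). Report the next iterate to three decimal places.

At (-1/2, 1/2): F = (-1.375, -1.39557).
Jacobian J = [[4·x·y + y^2, 2·x^2 + 2·x·y + 4·y], [3·y^2 + 1, 6·x·y + cos(y)]].
At the point, J = [[-0.750, 2.000], [1.750, -0.62242]] (det J = -3.03319).
Solving J·Δ = −F gives Δ = (1.202, 1.138).
Then the next iterate is (x, y)₁ = (0.702, 1.638).

(0.702, 1.638)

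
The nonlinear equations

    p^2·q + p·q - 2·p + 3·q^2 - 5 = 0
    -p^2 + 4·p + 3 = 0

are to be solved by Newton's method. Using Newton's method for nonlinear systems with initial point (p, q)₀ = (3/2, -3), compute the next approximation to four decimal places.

(-5.2500, 4.1754)

At (3/2, -3): F = (7.7500, 6.7500).
Jacobian J = [[2·p·q + q - 2, p^2 + p + 6·q], [-2·p + 4, 0]].
At the point, J = [[-14.0000, -14.2500], [1.0000, 0.0000]] (det J = 14.2500).
Solving J·Δ = −F gives Δ = (-6.7500, 7.1754).
Then the next iterate is (p, q)₁ = (-5.2500, 4.1754).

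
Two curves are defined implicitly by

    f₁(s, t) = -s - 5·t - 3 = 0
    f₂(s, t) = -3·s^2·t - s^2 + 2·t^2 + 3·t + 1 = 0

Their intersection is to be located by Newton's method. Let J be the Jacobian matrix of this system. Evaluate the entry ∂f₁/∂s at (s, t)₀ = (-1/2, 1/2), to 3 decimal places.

-1.000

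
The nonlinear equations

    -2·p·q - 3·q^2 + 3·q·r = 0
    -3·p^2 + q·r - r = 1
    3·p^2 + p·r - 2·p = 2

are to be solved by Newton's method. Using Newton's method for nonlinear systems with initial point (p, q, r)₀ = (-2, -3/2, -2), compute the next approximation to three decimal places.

At (-2, -3/2, -2): F = (-3.750, -8.000, 18.000).
Jacobian J = [[-2·q, -2·p - 6·q + 3·r, 3·q], [-6·p, r, q - 1], [6·p + r - 2, 0, p]].
At the point, J = [[3.000, 7.000, -4.500], [12.000, -2.000, -2.500], [-16.000, 0.000, -2.000]] (det J = 604.000).
Solving J·Δ = −F gives Δ = (1.000, 0.750, 1.000).
Then the next iterate is (p, q, r)₁ = (-1.000, -0.750, -1.000).

(-1.000, -0.750, -1.000)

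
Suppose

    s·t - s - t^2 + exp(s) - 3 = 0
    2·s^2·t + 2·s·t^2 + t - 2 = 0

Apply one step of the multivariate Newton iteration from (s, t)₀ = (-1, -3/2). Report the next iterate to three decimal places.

At (-1, -3/2): F = (-2.38212, -11.000).
Jacobian J = [[t + exp(s) - 1, s - 2·t], [4·s·t + 2·t^2, 2·s^2 + 4·s·t + 1]].
At the point, J = [[-2.13212, 2.000], [10.500, 9.000]] (det J = -40.18909).
Solving J·Δ = −F gives Δ = (0.014, 1.206).
Then the next iterate is (s, t)₁ = (-0.986, -0.294).

(-0.986, -0.294)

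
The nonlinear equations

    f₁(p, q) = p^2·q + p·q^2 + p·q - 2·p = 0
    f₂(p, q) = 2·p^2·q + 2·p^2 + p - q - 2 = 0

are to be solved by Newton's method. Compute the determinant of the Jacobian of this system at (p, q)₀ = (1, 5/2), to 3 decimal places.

J = [[2·p·q + q^2 + q - 2, p^2 + 2·p·q + p], [4·p·q + 4·p + 1, 2·p^2 - 1]].
At the point, J = [[11.750, 7.000], [15.000, 1.000]].
det J = -93.250.

-93.250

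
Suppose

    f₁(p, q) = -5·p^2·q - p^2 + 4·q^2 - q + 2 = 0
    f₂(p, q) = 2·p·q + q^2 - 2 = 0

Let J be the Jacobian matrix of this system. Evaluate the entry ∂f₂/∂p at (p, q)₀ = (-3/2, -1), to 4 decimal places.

-2.0000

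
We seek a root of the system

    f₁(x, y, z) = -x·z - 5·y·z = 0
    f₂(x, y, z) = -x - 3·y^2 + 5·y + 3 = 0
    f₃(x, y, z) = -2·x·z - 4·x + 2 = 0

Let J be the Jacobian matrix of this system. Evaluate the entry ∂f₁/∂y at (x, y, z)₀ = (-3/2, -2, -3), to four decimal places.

15.0000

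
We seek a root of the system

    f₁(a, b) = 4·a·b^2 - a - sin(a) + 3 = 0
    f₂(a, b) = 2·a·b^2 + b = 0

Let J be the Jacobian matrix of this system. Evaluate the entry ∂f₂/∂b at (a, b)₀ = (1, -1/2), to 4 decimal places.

-1.0000

∂f₂/∂b = 4·a·b + 1.
At (1, -1/2) this is -1.0000.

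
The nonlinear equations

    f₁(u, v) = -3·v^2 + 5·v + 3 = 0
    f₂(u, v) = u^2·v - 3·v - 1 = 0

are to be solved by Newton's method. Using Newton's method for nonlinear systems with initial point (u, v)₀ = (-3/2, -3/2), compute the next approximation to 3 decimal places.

(-1.394, -0.696)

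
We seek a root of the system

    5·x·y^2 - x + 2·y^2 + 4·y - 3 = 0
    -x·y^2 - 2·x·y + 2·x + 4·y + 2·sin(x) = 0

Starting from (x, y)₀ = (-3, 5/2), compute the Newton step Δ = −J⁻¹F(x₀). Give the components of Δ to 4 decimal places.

(-7.0806, -4.6793)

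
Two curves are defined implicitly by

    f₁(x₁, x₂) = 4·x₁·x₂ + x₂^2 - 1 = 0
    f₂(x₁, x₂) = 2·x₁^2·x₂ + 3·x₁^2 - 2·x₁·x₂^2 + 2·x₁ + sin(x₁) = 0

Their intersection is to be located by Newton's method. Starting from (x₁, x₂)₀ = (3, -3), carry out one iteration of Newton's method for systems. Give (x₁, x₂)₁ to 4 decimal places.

At (3, -3): F = (-28.0000, -74.858880).
Jacobian J = [[4·x₂, 4·x₁ + 2·x₂], [4·x₁·x₂ + 6·x₁ - 2·x₂^2 + cos(x₁) + 2, 2·x₁^2 - 4·x₁·x₂]].
At the point, J = [[-12.0000, 6.0000], [-34.989992, 54.0000]] (det J = -438.060045).
Solving J·Δ = −F gives Δ = (-2.4263, -0.1858).
Then the next iterate is (x₁, x₂)₁ = (0.5737, -3.1858).

(0.5737, -3.1858)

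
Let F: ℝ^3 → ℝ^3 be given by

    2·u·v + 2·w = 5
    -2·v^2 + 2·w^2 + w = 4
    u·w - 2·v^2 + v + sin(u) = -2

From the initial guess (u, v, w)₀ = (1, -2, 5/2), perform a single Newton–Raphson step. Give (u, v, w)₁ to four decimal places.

At (1, -2, 5/2): F = (-4.0000, 3.0000, -4.658529).
Jacobian J = [[2·v, 2·u, 2], [0, -4·v, 4·w + 1], [w + cos(u), -4·v + 1, u]].
At the point, J = [[-4.0000, 2.0000, 2.0000], [0.0000, 8.0000, 11.0000], [3.040302, 9.0000, 1.0000]] (det J = 382.241814).
Solving J·Δ = −F gives Δ = (-1.0047, 0.9653, -0.9748).
Then the next iterate is (u, v, w)₁ = (-0.0047, -1.0347, 1.5252).

(-0.0047, -1.0347, 1.5252)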